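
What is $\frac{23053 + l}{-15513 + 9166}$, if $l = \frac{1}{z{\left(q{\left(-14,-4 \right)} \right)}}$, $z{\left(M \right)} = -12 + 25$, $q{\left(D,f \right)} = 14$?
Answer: $- \frac{299690}{82511} \approx -3.6321$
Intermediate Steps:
$z{\left(M \right)} = 13$
$l = \frac{1}{13} \approx 0.076923$
$\frac{23053 + l}{-15513 + 9166} = \frac{23053 + \frac{1}{13}}{-15513 + 9166} = \frac{299690}{13 \left(-6347\right)} = \frac{299690}{13} \left(- \frac{1}{6347}\right) = - \frac{299690}{82511}$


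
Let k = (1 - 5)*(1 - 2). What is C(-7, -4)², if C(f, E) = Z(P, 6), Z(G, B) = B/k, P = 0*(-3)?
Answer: 9/4 ≈ 2.2500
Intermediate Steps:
k = 4 (k = -4*(-1) = 4)
P = 0
Z(G, B) = B/4
C(f, E) = 3/2 (C(f, E) = (¼)*6 = 3/2)
C(-7, -4)² = (3/2)² = 9/4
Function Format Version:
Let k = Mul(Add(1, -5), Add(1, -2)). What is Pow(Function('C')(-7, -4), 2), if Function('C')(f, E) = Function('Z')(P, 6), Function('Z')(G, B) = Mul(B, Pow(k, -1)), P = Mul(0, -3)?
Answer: Rational(9, 4) ≈ 2.2500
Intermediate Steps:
k = 4 (k = Mul(-4, -1) = 4)
P = 0
Function('Z')(G, B) = Mul(Rational(1, 4), B) (Function('Z')(G, B) = Mul(B, Pow(4, -1)) = Mul(B, Rational(1, 4)) = Mul(Rational(1, 4), B))
Function('C')(f, E) = Rational(3, 2) (Function('C')(f, E) = Mul(Rational(1, 4), 6) = Rational(3, 2))
Pow(Function('C')(-7, -4), 2) = Pow(Rational(3, 2), 2) = Rational(9, 4)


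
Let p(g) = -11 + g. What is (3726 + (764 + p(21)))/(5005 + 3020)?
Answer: 60/107 ≈ 0.56075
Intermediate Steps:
(3726 + (764 + p(21)))/(5005 + 3020) = (3726 + (764 + (-11 + 21)))/(5005 + 3020) = (3726 + (764 + 10))/8025 = (3726 + 774)*(1/8025) = 4500*(1/8025) = 60/107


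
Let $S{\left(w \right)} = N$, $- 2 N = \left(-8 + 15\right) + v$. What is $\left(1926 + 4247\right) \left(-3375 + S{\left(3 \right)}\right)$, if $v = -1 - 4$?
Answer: $-20840048$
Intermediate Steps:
$v = -5$
$N = -1$ ($N = - \frac{\left(-8 + 15\right) - 5}{2} = - \frac{7 - 5}{2} = \left(- \frac{1}{2}\right) 2 = -1$)
$S{\left(w \right)} = -1$
$\left(1926 + 4247\right) \left(-3375 + S{\left(3 \right)}\right) = \left(1926 + 4247\right) \left(-3375 - 1\right) = 6173 \left(-3376\right) = -20840048$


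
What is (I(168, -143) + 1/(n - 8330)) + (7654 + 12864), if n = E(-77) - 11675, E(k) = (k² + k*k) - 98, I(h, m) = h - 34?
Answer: 170275739/8245 ≈ 20652.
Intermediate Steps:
I(h, m) = -34 + h
E(k) = -98 + 2*k² (E(k) = (k² + k²) - 98 = 2*k² - 98 = -98 + 2*k²)
n = 85 (n = (-98 + 2*(-77)²) - 11675 = (-98 + 2*5929) - 11675 = (-98 + 11858) - 11675 = 11760 - 11675 = 85)
(I(168, -143) + 1/(n - 8330)) + (7654 + 12864) = ((-34 + 168) + 1/(85 - 8330)) + (7654 + 12864) = (134 + 1/(-8245)) + 20518 = (134 - 1/8245) + 20518 = 1104829/8245 + 20518 = 170275739/8245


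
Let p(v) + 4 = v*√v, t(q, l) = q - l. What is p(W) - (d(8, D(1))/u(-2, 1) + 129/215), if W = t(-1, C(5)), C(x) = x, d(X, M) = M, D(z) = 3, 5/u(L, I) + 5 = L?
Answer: -⅖ - 6*I*√6 ≈ -0.4 - 14.697*I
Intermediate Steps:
u(L, I) = 5/(-5 + L)
W = -6 (W = -1 - 1*5 = -1 - 5 = -6)
p(v) = -4 + v^(3/2) (p(v) = -4 + v*√v = -4 + v^(3/2))
p(W) - (d(8, D(1))/u(-2, 1) + 129/215) = (-4 + (-6)^(3/2)) - (3/((5/(-5 - 2))) + 129/215) = (-4 - 6*I*√6) - (3/((5/(-7))) + 129*(1/215)) = (-4 - 6*I*√6) - (3/((5*(-⅐))) + ⅗) = (-4 - 6*I*√6) - (3/(-5/7) + ⅗) = (-4 - 6*I*√6) - (3*(-7/5) + ⅗) = (-4 - 6*I*√6) - (-21/5 + ⅗) = (-4 - 6*I*√6) - 1*(-18/5) = (-4 - 6*I*√6) + 18/5 = -⅖ - 6*I*√6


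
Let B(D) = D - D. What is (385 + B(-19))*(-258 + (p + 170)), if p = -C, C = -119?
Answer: 11935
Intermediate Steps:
B(D) = 0
p = 119 (p = -1*(-119) = 119)
(385 + B(-19))*(-258 + (p + 170)) = (385 + 0)*(-258 + (119 + 170)) = 385*(-258 + 289) = 385*31 = 11935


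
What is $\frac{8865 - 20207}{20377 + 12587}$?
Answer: $- \frac{5671}{16482} \approx -0.34407$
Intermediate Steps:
$\frac{8865 - 20207}{20377 + 12587} = - \frac{11342}{32964} = \left(-11342\right) \frac{1}{32964} = - \frac{5671}{16482}$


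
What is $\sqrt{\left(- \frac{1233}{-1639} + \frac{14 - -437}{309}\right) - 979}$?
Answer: $\frac{i \sqrt{250538951157693}}{506451} \approx 31.254 i$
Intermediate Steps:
$\sqrt{\left(- \frac{1233}{-1639} + \frac{14 - -437}{309}\right) - 979} = \sqrt{\left(\left(-1233\right) \left(- \frac{1}{1639}\right) + \left(14 + 437\right) \frac{1}{309}\right) - 979} = \sqrt{\left(\frac{1233}{1639} + 451 \cdot \frac{1}{309}\right) - 979} = \sqrt{\left(\frac{1233}{1639} + \frac{451}{309}\right) - 979} = \sqrt{\frac{1120186}{506451} - 979} = \sqrt{- \frac{494695343}{506451}} = \frac{i \sqrt{250538951157693}}{506451}$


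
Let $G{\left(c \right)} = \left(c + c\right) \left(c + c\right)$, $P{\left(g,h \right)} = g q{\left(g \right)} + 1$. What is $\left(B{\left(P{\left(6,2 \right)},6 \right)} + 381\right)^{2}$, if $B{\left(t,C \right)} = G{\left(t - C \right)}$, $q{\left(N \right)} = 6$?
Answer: $17850625$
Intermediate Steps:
$P{\left(g,h \right)} = 1 + 6 g$ ($P{\left(g,h \right)} = g 6 + 1 = 6 g + 1 = 1 + 6 g$)
$G{\left(c \right)} = 4 c^{2}$ ($G{\left(c \right)} = 2 c 2 c = 4 c^{2}$)
$B{\left(t,C \right)} = 4 \left(t - C\right)^{2}$
$\left(B{\left(P{\left(6,2 \right)},6 \right)} + 381\right)^{2} = \left(4 \left(6 - \left(1 + 6 \cdot 6\right)\right)^{2} + 381\right)^{2} = \left(4 \left(6 - \left(1 + 36\right)\right)^{2} + 381\right)^{2} = \left(4 \left(6 - 37\right)^{2} + 381\right)^{2} = \left(4 \left(-31\right)^{2} + 381\right)^{2} = \left(4 \cdot 961 + 381\right)^{2} = \left(3844 + 381\right)^{2} = 4225^{2} = 17850625$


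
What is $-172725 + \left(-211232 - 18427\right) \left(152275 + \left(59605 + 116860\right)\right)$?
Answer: $-75498272385$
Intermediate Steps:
$-172725 + \left(-211232 - 18427\right) \left(152275 + \left(59605 + 116860\right)\right) = -172725 - 229659 \left(152275 + 176465\right) = -172725 - 75498099660 = -75498272385$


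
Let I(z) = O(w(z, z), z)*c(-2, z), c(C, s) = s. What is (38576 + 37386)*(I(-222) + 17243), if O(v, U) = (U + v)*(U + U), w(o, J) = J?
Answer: -3323105739938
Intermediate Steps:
O(v, U) = 2*U*(U + v) (O(v, U) = (U + v)*(2*U) = 2*U*(U + v))
I(z) = 4*z³ (I(z) = (2*z*(z + z))*z = (2*z*(2*z))*z = (4*z²)*z = 4*z³)
(38576 + 37386)*(I(-222) + 17243) = (38576 + 37386)*(4*(-222)³ + 17243) = 75962*(4*(-10941048) + 17243) = 75962*(-43764192 + 17243) = 75962*(-43746949) = -3323105739938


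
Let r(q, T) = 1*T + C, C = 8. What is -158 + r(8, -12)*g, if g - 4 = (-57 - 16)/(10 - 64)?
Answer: -4844/27 ≈ -179.41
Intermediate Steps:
r(q, T) = 8 + T (r(q, T) = 1*T + 8 = T + 8 = 8 + T)
g = 289/54 (g = 4 + (-57 - 16)/(10 - 64) = 4 - 73/(-54) = 4 - 73*(-1/54) = 4 + 73/54 = 289/54 ≈ 5.3519)
-158 + r(8, -12)*g = -158 + (8 - 12)*(289/54) = -158 - 4*289/54 = -158 - 578/27 = -4844/27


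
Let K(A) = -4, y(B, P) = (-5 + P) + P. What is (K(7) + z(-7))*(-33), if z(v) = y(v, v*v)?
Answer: -2937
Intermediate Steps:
y(B, P) = -5 + 2*P
z(v) = -5 + 2*v**2 (z(v) = -5 + 2*(v*v) = -5 + 2*v**2)
(K(7) + z(-7))*(-33) = (-4 + (-5 + 2*(-7)**2))*(-33) = (-4 + (-5 + 2*49))*(-33) = (-4 + (-5 + 98))*(-33) = (-4 + 93)*(-33) = 89*(-33) = -2937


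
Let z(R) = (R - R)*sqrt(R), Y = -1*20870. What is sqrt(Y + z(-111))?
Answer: I*sqrt(20870) ≈ 144.46*I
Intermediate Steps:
Y = -20870
z(R) = 0 (z(R) = 0*sqrt(R) = 0)
sqrt(Y + z(-111)) = sqrt(-20870 + 0) = sqrt(-20870) = I*sqrt(20870)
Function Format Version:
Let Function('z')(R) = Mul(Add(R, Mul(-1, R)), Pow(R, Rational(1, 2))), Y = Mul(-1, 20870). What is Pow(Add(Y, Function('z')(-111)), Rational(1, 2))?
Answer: Mul(I, Pow(20870, Rational(1, 2))) ≈ Mul(144.46, I)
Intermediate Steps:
Y = -20870
Function('z')(R) = 0 (Function('z')(R) = Mul(0, Pow(R, Rational(1, 2))) = 0)
Pow(Add(Y, Function('z')(-111)), Rational(1, 2)) = Pow(Add(-20870, 0), Rational(1, 2)) = Pow(-20870, Rational(1, 2)) = Mul(I, Pow(20870, Rational(1, 2)))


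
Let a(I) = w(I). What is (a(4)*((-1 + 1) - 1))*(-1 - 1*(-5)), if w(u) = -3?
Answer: 12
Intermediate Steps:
a(I) = -3
(a(4)*((-1 + 1) - 1))*(-1 - 1*(-5)) = (-3*((-1 + 1) - 1))*(-1 - 1*(-5)) = (-3*(0 - 1))*(-1 + 5) = -3*(-1)*4 = 3*4 = 12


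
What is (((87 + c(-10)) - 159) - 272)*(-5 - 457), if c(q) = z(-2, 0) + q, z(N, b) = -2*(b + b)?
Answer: 163548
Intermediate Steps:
z(N, b) = -4*b
c(q) = q (c(q) = -4*0 + q = 0 + q = q)
(((87 + c(-10)) - 159) - 272)*(-5 - 457) = (((87 - 10) - 159) - 272)*(-5 - 457) = ((77 - 159) - 272)*(-462) = (-82 - 272)*(-462) = -354*(-462) = 163548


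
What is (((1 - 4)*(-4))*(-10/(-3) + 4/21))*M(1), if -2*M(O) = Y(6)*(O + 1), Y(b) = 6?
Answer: -1776/7 ≈ -253.71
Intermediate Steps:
M(O) = -3 - 3*O (M(O) = -3*(O + 1) = -3*(1 + O) = -(6 + 6*O)/2 = -3 - 3*O)
(((1 - 4)*(-4))*(-10/(-3) + 4/21))*M(1) = (((1 - 4)*(-4))*(-10/(-3) + 4/21))*(-3 - 3*1) = ((-3*(-4))*(-10*(-⅓) + 4*(1/21)))*(-3 - 3) = (12*(10/3 + 4/21))*(-6) = (12*(74/21))*(-6) = (296/7)*(-6) = -1776/7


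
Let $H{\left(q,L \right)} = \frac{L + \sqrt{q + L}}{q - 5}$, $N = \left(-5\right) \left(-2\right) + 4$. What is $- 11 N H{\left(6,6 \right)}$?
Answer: $-924 - 308 \sqrt{3} \approx -1457.5$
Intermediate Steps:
$N = 14$ ($N = 10 + 4 = 14$)
$H{\left(q,L \right)} = \frac{L + \sqrt{L + q}}{-5 + q}$
$- 11 N H{\left(6,6 \right)} = \left(-11\right) 14 \frac{6 + \sqrt{6 + 6}}{-5 + 6} = - 154 \frac{6 + \sqrt{12}}{1} = - 154 \cdot 1 \left(6 + 2 \sqrt{3}\right) = - 154 \left(6 + 2 \sqrt{3}\right) = -924 - 308 \sqrt{3}$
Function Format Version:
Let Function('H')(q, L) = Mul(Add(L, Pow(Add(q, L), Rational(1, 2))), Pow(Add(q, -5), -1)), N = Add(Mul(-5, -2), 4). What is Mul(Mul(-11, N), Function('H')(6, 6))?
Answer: Add(-924, Mul(-308, Pow(3, Rational(1, 2)))) ≈ -1457.5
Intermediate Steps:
N = 14 (N = Add(10, 4) = 14)
Function('H')(q, L) = Mul(Pow(Add(-5, q), -1), Add(L, Pow(Add(L, q), Rational(1, 2)))) (Function('H')(q, L) = Mul(Add(L, Pow(Add(L, q), Rational(1, 2))), Pow(Add(-5, q), -1)) = Mul(Pow(Add(-5, q), -1), Add(L, Pow(Add(L, q), Rational(1, 2)))))
Mul(Mul(-11, N), Function('H')(6, 6)) = Mul(Mul(-11, 14), Mul(Pow(Add(-5, 6), -1), Add(6, Pow(Add(6, 6), Rational(1, 2))))) = Mul(-154, Mul(Pow(1, -1), Add(6, Pow(12, Rational(1, 2))))) = Mul(-154, Mul(1, Add(6, Mul(2, Pow(3, Rational(1, 2)))))) = Mul(-154, Add(6, Mul(2, Pow(3, Rational(1, 2))))) = Add(-924, Mul(-308, Pow(3, Rational(1, 2))))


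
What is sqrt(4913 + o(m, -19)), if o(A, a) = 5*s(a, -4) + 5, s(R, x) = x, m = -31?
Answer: sqrt(4898) ≈ 69.986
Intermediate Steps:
o(A, a) = -15 (o(A, a) = 5*(-4) + 5 = -20 + 5 = -15)
sqrt(4913 + o(m, -19)) = sqrt(4913 - 15) = sqrt(4898)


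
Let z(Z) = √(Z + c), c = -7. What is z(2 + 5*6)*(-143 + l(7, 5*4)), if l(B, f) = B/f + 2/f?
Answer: -2851/4 ≈ -712.75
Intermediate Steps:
z(Z) = √(-7 + Z) (z(Z) = √(Z - 7) = √(-7 + Z))
l(B, f) = 2/f + B/f
z(2 + 5*6)*(-143 + l(7, 5*4)) = √(-7 + (2 + 5*6))*(-143 + (2 + 7)/((5*4))) = √(-7 + (2 + 30))*(-143 + 9/20) = √(-7 + 32)*(-143 + (1/20)*9) = √25*(-143 + 9/20) = 5*(-2851/20) = -2851/4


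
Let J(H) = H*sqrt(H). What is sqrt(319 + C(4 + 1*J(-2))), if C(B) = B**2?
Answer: sqrt(327 - 16*I*sqrt(2)) ≈ 18.094 - 0.62528*I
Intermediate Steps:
J(H) = H**(3/2)
sqrt(319 + C(4 + 1*J(-2))) = sqrt(319 + (4 + 1*(-2)**(3/2))**2) = sqrt(319 + (4 + 1*(-2*I*sqrt(2)))**2) = sqrt(319 + (4 - 2*I*sqrt(2))**2)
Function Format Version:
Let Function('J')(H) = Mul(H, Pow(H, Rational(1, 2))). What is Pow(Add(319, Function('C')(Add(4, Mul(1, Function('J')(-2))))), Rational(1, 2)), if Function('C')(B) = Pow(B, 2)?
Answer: Pow(Add(327, Mul(-16, I, Pow(2, Rational(1, 2)))), Rational(1, 2)) ≈ Add(18.094, Mul(-0.62528, I))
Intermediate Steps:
Function('J')(H) = Pow(H, Rational(3, 2))
Pow(Add(319, Function('C')(Add(4, Mul(1, Function('J')(-2))))), Rational(1, 2)) = Pow(Add(319, Pow(Add(4, Mul(1, Pow(-2, Rational(3, 2)))), 2)), Rational(1, 2)) = Pow(Add(319, Pow(Add(4, Mul(1, Mul(-2, I, Pow(2, Rational(1, 2))))), 2)), Rational(1, 2)) = Pow(Add(319, Pow(Add(4, Mul(-2, I, Pow(2, Rational(1, 2)))), 2)), Rational(1, 2))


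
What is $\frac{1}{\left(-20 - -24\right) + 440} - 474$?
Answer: $- \frac{210455}{444} \approx -474.0$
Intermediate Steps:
$\frac{1}{\left(-20 - -24\right) + 440} - 474 = \frac{1}{\left(-20 + 24\right) + 440} - 474 = \frac{1}{4 + 440} - 474 = \frac{1}{444} - 474 = - \frac{210455}{444}$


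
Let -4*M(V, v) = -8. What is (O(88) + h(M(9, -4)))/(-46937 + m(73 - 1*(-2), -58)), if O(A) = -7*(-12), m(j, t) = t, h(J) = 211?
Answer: -59/9399 ≈ -0.0062773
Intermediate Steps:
M(V, v) = 2 (M(V, v) = -¼*(-8) = 2)
O(A) = 84
(O(88) + h(M(9, -4)))/(-46937 + m(73 - 1*(-2), -58)) = (84 + 211)/(-46937 - 58) = 295/(-46995) = 295*(-1/46995) = -59/9399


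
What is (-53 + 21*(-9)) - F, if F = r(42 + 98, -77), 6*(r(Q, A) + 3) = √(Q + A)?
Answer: -239 - √7/2 ≈ -240.32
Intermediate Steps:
r(Q, A) = -3 + √(A + Q)/6 (r(Q, A) = -3 + √(Q + A)/6 = -3 + √(A + Q)/6)
F = -3 + √7/2 (F = -3 + √(-77 + (42 + 98))/6 = -3 + √(-77 + 140)/6 = -3 + √63/6 = -3 + (3*√7)/6 = -3 + √7/2 ≈ -1.6771)
(-53 + 21*(-9)) - F = (-53 + 21*(-9)) - (-3 + √7/2) = (-53 - 189) + (3 - √7/2) = -242 + (3 - √7/2) = -239 - √7/2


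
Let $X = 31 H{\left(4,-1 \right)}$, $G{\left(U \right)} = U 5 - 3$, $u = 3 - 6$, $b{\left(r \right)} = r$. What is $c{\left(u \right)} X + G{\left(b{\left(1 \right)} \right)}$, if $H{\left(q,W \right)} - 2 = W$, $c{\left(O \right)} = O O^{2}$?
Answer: $-835$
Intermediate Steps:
$u = -3$
$c{\left(O \right)} = O^{3}$
$G{\left(U \right)} = -3 + 5 U$ ($G{\left(U \right)} = 5 U - 3 = -3 + 5 U$)
$H{\left(q,W \right)} = 2 + W$
$X = 31$ ($X = 31 \left(2 - 1\right) = 31 \cdot 1 = 31$)
$c{\left(u \right)} X + G{\left(b{\left(1 \right)} \right)} = \left(-3\right)^{3} \cdot 31 + \left(-3 + 5 \cdot 1\right) = \left(-27\right) 31 + \left(-3 + 5\right) = -837 + 2 = -835$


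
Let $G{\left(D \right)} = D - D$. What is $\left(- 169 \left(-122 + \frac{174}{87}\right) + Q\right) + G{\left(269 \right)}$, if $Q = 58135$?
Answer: $78415$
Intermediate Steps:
$G{\left(D \right)} = 0$
$\left(- 169 \left(-122 + \frac{174}{87}\right) + Q\right) + G{\left(269 \right)} = \left(- 169 \left(-122 + \frac{174}{87}\right) + 58135\right) + 0 = \left(- 169 \left(-122 + 174 \cdot \frac{1}{87}\right) + 58135\right) + 0 = \left(- 169 \left(-122 + 2\right) + 58135\right) + 0 = \left(\left(-169\right) \left(-120\right) + 58135\right) + 0 = \left(20280 + 58135\right) + 0 = 78415 + 0 = 78415$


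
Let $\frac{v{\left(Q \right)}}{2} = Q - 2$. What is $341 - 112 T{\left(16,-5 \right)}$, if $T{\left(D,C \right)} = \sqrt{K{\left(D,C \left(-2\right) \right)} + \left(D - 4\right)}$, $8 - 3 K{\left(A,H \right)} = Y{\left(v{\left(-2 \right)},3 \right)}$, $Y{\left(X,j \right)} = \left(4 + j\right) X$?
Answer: $341 - \frac{1120 \sqrt{3}}{3} \approx -305.63$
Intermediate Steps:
$v{\left(Q \right)} = -4 + 2 Q$ ($v{\left(Q \right)} = 2 \left(Q - 2\right) = 2 \left(-2 + Q\right) = -4 + 2 Q$)
$Y{\left(X,j \right)} = X \left(4 + j\right)$
$K{\left(A,H \right)} = \frac{64}{3}$ ($K{\left(A,H \right)} = \frac{8}{3} - \frac{\left(-4 + 2 \left(-2\right)\right) \left(4 + 3\right)}{3} = \frac{8}{3} - \frac{\left(-4 - 4\right) 7}{3} = \frac{8}{3} - \frac{\left(-8\right) 7}{3} = \frac{8}{3} - - \frac{56}{3} = \frac{8}{3} + \frac{56}{3} = \frac{64}{3}$)
$T{\left(D,C \right)} = \sqrt{\frac{52}{3} + D}$ ($T{\left(D,C \right)} = \sqrt{\frac{64}{3} + \left(D - 4\right)} = \sqrt{\frac{64}{3} + \left(-4 + D\right)} = \sqrt{\frac{52}{3} + D}$)
$341 - 112 T{\left(16,-5 \right)} = 341 - 112 \frac{\sqrt{156 + 9 \cdot 16}}{3} = 341 - 112 \frac{\sqrt{156 + 144}}{3} = 341 - 112 \frac{\sqrt{300}}{3} = 341 - 112 \frac{10 \sqrt{3}}{3} = 341 - \frac{1120 \sqrt{3}}{3}$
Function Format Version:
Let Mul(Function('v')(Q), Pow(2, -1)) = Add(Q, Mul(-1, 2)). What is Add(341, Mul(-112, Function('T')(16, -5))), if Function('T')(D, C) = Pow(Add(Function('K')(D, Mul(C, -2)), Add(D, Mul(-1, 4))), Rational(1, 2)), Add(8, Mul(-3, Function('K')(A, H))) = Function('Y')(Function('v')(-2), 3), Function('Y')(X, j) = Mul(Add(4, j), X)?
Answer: Add(341, Mul(Rational(-1120, 3), Pow(3, Rational(1, 2)))) ≈ -305.63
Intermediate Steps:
Function('v')(Q) = Add(-4, Mul(2, Q)) (Function('v')(Q) = Mul(2, Add(Q, Mul(-1, 2))) = Mul(2, Add(Q, -2)) = Mul(2, Add(-2, Q)) = Add(-4, Mul(2, Q)))
Function('Y')(X, j) = Mul(X, Add(4, j))
Function('K')(A, H) = Rational(64, 3) (Function('K')(A, H) = Add(Rational(8, 3), Mul(Rational(-1, 3), Mul(Add(-4, Mul(2, -2)), Add(4, 3)))) = Add(Rational(8, 3), Mul(Rational(-1, 3), Mul(Add(-4, -4), 7))) = Add(Rational(8, 3), Mul(Rational(-1, 3), Mul(-8, 7))) = Add(Rational(8, 3), Mul(Rational(-1, 3), -56)) = Add(Rational(8, 3), Rational(56, 3)) = Rational(64, 3))
Function('T')(D, C) = Pow(Add(Rational(52, 3), D), Rational(1, 2)) (Function('T')(D, C) = Pow(Add(Rational(64, 3), Add(D, Mul(-1, 4))), Rational(1, 2)) = Pow(Add(Rational(64, 3), Add(D, -4)), Rational(1, 2)) = Pow(Add(Rational(64, 3), Add(-4, D)), Rational(1, 2)) = Pow(Add(Rational(52, 3), D), Rational(1, 2)))
Add(341, Mul(-112, Function('T')(16, -5))) = Add(341, Mul(-112, Mul(Rational(1, 3), Pow(Add(156, Mul(9, 16)), Rational(1, 2))))) = Add(341, Mul(-112, Mul(Rational(1, 3), Pow(Add(156, 144), Rational(1, 2))))) = Add(341, Mul(-112, Mul(Rational(1, 3), Pow(300, Rational(1, 2))))) = Add(341, Mul(-112, Mul(Rational(1, 3), Mul(10, Pow(3, Rational(1, 2)))))) = Add(341, Mul(-112, Mul(Rational(10, 3), Pow(3, Rational(1, 2))))) = Add(341, Mul(Rational(-1120, 3), Pow(3, Rational(1, 2))))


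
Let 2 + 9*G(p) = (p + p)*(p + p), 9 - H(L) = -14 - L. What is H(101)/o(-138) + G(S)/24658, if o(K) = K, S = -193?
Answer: -579763/2552103 ≈ -0.22717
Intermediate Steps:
H(L) = 23 + L (H(L) = 9 - (-14 - L) = 9 + (14 + L) = 23 + L)
G(p) = -2/9 + 4*p²/9 (G(p) = -2/9 + ((p + p)*(p + p))/9 = -2/9 + ((2*p)*(2*p))/9 = -2/9 + (4*p²)/9 = -2/9 + 4*p²/9)
H(101)/o(-138) + G(S)/24658 = (23 + 101)/(-138) + (-2/9 + (4/9)*(-193)²)/24658 = 124*(-1/138) + (-2/9 + (4/9)*37249)*(1/24658) = -62/69 + (-2/9 + 148996/9)*(1/24658) = -62/69 + (148994/9)*(1/24658) = -62/69 + 74497/110961 = -579763/2552103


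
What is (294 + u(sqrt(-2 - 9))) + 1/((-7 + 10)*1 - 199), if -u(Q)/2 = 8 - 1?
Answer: 54879/196 ≈ 280.00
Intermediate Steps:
u(Q) = -14 (u(Q) = -2*(8 - 1) = -2*7 = -14)
(294 + u(sqrt(-2 - 9))) + 1/((-7 + 10)*1 - 199) = (294 - 14) + 1/((-7 + 10)*1 - 199) = 280 + 1/(3*1 - 199) = 280 + 1/(3 - 199) = 280 + 1/(-196) = 280 - 1/196 = 54879/196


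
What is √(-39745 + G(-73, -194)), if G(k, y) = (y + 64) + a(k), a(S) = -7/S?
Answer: 2*I*√53123341/73 ≈ 199.69*I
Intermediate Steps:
G(k, y) = 64 + y - 7/k (G(k, y) = (y + 64) - 7/k = (64 + y) - 7/k = 64 + y - 7/k)
√(-39745 + G(-73, -194)) = √(-39745 + (64 - 194 - 7/(-73))) = √(-39745 + (64 - 194 - 7*(-1/73))) = √(-39745 + (64 - 194 + 7/73)) = √(-39745 - 9483/73) = √(-2910868/73) = 2*I*√53123341/73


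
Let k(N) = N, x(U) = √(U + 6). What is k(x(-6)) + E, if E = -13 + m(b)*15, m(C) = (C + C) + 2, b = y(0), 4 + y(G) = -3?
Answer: -193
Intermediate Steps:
y(G) = -7 (y(G) = -4 - 3 = -7)
x(U) = √(6 + U)
b = -7
m(C) = 2 + 2*C (m(C) = 2*C + 2 = 2 + 2*C)
E = -193 (E = -13 + (2 + 2*(-7))*15 = -13 + (2 - 14)*15 = -13 - 12*15 = -13 - 180 = -193)
k(x(-6)) + E = √(6 - 6) - 193 = √0 - 193 = 0 - 193 = -193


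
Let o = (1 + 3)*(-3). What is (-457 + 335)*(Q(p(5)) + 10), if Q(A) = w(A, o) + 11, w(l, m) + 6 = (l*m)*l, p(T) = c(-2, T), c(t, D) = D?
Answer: 34770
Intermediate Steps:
p(T) = T
o = -12 (o = 4*(-3) = -12)
w(l, m) = -6 + m*l² (w(l, m) = -6 + (l*m)*l = -6 + m*l²)
Q(A) = 5 - 12*A² (Q(A) = (-6 - 12*A²) + 11 = 5 - 12*A²)
(-457 + 335)*(Q(p(5)) + 10) = (-457 + 335)*((5 - 12*5²) + 10) = -122*((5 - 12*25) + 10) = -122*((5 - 300) + 10) = -122*(-295 + 10) = -122*(-285) = 34770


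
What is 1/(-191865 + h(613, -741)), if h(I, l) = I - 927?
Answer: -1/192179 ≈ -5.2035e-6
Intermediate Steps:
h(I, l) = -927 + I
1/(-191865 + h(613, -741)) = 1/(-191865 + (-927 + 613)) = 1/(-191865 - 314) = 1/(-192179) = -1/192179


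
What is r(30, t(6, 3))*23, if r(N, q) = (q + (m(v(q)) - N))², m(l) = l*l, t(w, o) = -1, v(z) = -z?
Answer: 20700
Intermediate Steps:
m(l) = l²
r(N, q) = (q + q² - N)² (r(N, q) = (q + ((-q)² - N))² = (q + (q² - N))² = (q + q² - N)²)
r(30, t(6, 3))*23 = (-1 + (-1)² - 1*30)²*23 = (-1 + 1 - 30)²*23 = (-30)²*23 = 900*23 = 20700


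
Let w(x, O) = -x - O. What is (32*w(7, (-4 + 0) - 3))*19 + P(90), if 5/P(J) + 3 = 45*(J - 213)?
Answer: -5/5538 ≈ -0.00090285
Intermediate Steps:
w(x, O) = -O - x
P(J) = 5/(-9588 + 45*J) (P(J) = 5/(-3 + 45*(J - 213)) = 5/(-3 + 45*(-213 + J)) = 5/(-3 + (-9585 + 45*J)) = 5/(-9588 + 45*J))
(32*w(7, (-4 + 0) - 3))*19 + P(90) = (32*(-((-4 + 0) - 3) - 1*7))*19 + 5/(3*(-3196 + 15*90)) = (32*(-(-4 - 3) - 7))*19 + 5/(3*(-3196 + 1350)) = (32*(-1*(-7) - 7))*19 + (5/3)/(-1846) = (32*(7 - 7))*19 + (5/3)*(-1/1846) = (32*0)*19 - 5/5538 = 0*19 - 5/5538 = 0 - 5/5538 = -5/5538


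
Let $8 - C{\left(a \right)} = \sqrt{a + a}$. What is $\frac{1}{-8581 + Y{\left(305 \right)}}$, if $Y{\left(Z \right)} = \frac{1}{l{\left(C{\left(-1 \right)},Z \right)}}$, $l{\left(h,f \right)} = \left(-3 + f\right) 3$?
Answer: $- \frac{906}{7774385} \approx -0.00011654$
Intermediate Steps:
$C{\left(a \right)} = 8 - \sqrt{2} \sqrt{a}$ ($C{\left(a \right)} = 8 - \sqrt{a + a} = 8 - \sqrt{2 a} = 8 - \sqrt{2} \sqrt{a}$)
$l{\left(h,f \right)} = -9 + 3 f$
$Y{\left(Z \right)} = \frac{1}{-9 + 3 Z}$
$\frac{1}{-8581 + Y{\left(305 \right)}} = \frac{1}{-8581 + \frac{1}{3 \left(-3 + 305\right)}} = \frac{1}{-8581 + \frac{1}{3 \cdot 302}} = \frac{1}{-8581 + \frac{1}{3} \cdot \frac{1}{302}} = \frac{1}{-8581 + \frac{1}{906}} = \frac{1}{- \frac{7774385}{906}} = - \frac{906}{7774385}$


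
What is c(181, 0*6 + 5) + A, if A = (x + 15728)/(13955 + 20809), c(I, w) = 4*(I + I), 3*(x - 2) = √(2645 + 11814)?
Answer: 25177001/17382 + √14459/104292 ≈ 1448.5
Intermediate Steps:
x = 2 + √14459/3 (x = 2 + √(2645 + 11814)/3 = 2 + √14459/3 ≈ 42.082)
c(I, w) = 8*I (c(I, w) = 4*(2*I) = 8*I)
A = 7865/17382 + √14459/104292 (A = ((2 + √14459/3) + 15728)/(13955 + 20809) = (15730 + √14459/3)/34764 = (15730 + √14459/3)*(1/34764) = 7865/17382 + √14459/104292 ≈ 0.45363)
c(181, 0*6 + 5) + A = 8*181 + (7865/17382 + √14459/104292) = 1448 + (7865/17382 + √14459/104292) = 25177001/17382 + √14459/104292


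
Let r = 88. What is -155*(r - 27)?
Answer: -9455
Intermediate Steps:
-155*(r - 27) = -155*(88 - 27) = -155*61 = -9455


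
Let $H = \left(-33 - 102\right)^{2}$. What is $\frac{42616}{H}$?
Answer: $\frac{42616}{18225} \approx 2.3383$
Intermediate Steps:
$H = 18225$ ($H = \left(-135\right)^{2} = 18225$)
$\frac{42616}{H} = \frac{42616}{18225}$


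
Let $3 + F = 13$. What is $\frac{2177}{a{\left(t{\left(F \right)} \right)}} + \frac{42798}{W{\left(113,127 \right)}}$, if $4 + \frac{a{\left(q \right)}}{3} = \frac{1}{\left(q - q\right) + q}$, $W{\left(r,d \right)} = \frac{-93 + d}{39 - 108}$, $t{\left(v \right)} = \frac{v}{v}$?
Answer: $- \frac{13325788}{153} \approx -87097.0$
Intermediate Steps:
$F = 10$ ($F = -3 + 13 = 10$)
$t{\left(v \right)} = 1$
$W{\left(r,d \right)} = \frac{31}{23} - \frac{d}{69}$ ($W{\left(r,d \right)} = \frac{-93 + d}{-69} = \left(-93 + d\right) \left(- \frac{1}{69}\right) = \frac{31}{23} - \frac{d}{69}$)
$a{\left(q \right)} = -12 + \frac{3}{q}$ ($a{\left(q \right)} = -12 + \frac{3}{\left(q - q\right) + q} = -12 + \frac{3}{0 + q} = -12 + \frac{3}{q}$)
$\frac{2177}{a{\left(t{\left(F \right)} \right)}} + \frac{42798}{W{\left(113,127 \right)}} = \frac{2177}{-12 + \frac{3}{1}} + \frac{42798}{\frac{31}{23} - \frac{127}{69}} = \frac{2177}{-12 + 3 \cdot 1} + \frac{42798}{\frac{31}{23} - \frac{127}{69}} = \frac{2177}{-12 + 3} + \frac{42798}{- \frac{34}{69}} = \frac{2177}{-9} + 42798 \left(- \frac{69}{34}\right) = 2177 \left(- \frac{1}{9}\right) - \frac{1476531}{17} = - \frac{2177}{9} - \frac{1476531}{17} = - \frac{13325788}{153}$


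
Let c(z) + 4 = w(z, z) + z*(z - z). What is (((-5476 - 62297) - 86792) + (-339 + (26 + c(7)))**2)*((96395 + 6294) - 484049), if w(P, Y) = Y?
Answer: 22296212400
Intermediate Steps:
c(z) = -4 + z (c(z) = -4 + (z + z*(z - z)) = -4 + (z + z*0) = -4 + (z + 0) = -4 + z)
(((-5476 - 62297) - 86792) + (-339 + (26 + c(7)))**2)*((96395 + 6294) - 484049) = (((-5476 - 62297) - 86792) + (-339 + (26 + (-4 + 7)))**2)*((96395 + 6294) - 484049) = ((-67773 - 86792) + (-339 + (26 + 3))**2)*(102689 - 484049) = (-154565 + (-339 + 29)**2)*(-381360) = (-154565 + (-310)**2)*(-381360) = (-154565 + 96100)*(-381360) = -58465*(-381360) = 22296212400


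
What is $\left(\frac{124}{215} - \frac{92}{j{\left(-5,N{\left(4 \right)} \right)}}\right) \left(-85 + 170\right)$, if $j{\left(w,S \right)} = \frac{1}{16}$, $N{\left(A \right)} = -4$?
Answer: $- \frac{5378052}{43} \approx -1.2507 \cdot 10^{5}$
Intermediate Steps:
$j{\left(w,S \right)} = \frac{1}{16}$
$\left(\frac{124}{215} - \frac{92}{j{\left(-5,N{\left(4 \right)} \right)}}\right) \left(-85 + 170\right) = \left(\frac{124}{215} - 92 \frac{1}{\frac{1}{16}}\right) \left(-85 + 170\right) = \left(124 \cdot \frac{1}{215} - 1472\right) 85 = \left(\frac{124}{215} - 1472\right) 85 = \left(- \frac{316356}{215}\right) 85 = - \frac{5378052}{43}$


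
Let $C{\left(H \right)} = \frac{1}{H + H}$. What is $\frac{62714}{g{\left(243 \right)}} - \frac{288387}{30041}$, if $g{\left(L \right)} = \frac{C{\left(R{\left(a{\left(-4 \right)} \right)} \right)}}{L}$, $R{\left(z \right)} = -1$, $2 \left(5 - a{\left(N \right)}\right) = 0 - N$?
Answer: $- \frac{83238186141}{2731} \approx -3.0479 \cdot 10^{7}$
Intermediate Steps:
$a{\left(N \right)} = 5 + \frac{N}{2}$ ($a{\left(N \right)} = 5 - \frac{0 - N}{2} = 5 - \frac{\left(-1\right) N}{2} = 5 + \frac{N}{2}$)
$C{\left(H \right)} = \frac{1}{2 H}$
$g{\left(L \right)} = - \frac{1}{2 L}$ ($g{\left(L \right)} = \frac{\frac{1}{2} \frac{1}{-1}}{L} = \frac{\frac{1}{2} \left(-1\right)}{L} = - \frac{1}{2 L}$)
$\frac{62714}{g{\left(243 \right)}} - \frac{288387}{30041} = \frac{62714}{\left(- \frac{1}{2}\right) \frac{1}{243}} - \frac{288387}{30041} = \frac{62714}{\left(- \frac{1}{2}\right) \frac{1}{243}} - \frac{26217}{2731} = \frac{62714}{- \frac{1}{486}} - \frac{26217}{2731} = 62714 \left(-486\right) - \frac{26217}{2731} = -30479004 - \frac{26217}{2731} = - \frac{83238186141}{2731}$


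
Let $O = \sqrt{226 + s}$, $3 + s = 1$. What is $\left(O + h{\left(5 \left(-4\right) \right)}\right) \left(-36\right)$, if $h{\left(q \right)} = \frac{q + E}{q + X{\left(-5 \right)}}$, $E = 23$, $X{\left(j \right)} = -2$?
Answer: $\frac{54}{11} - 144 \sqrt{14} \approx -533.89$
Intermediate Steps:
$s = -2$ ($s = -3 + 1 = -2$)
$O = 4 \sqrt{14}$ ($O = \sqrt{226 - 2} = \sqrt{224} = 4 \sqrt{14} \approx 14.967$)
$h{\left(q \right)} = \frac{23 + q}{-2 + q}$ ($h{\left(q \right)} = \frac{q + 23}{q - 2} = \frac{23 + q}{-2 + q}$)
$\left(O + h{\left(5 \left(-4\right) \right)}\right) \left(-36\right) = \left(4 \sqrt{14} + \frac{23 + 5 \left(-4\right)}{-2 + 5 \left(-4\right)}\right) \left(-36\right) = \left(4 \sqrt{14} + \frac{23 - 20}{-2 - 20}\right) \left(-36\right) = \left(4 \sqrt{14} + \frac{1}{-22} \cdot 3\right) \left(-36\right) = \left(4 \sqrt{14} - \frac{3}{22}\right) \left(-36\right) = \left(- \frac{3}{22} + 4 \sqrt{14}\right) \left(-36\right) = \frac{54}{11} - 144 \sqrt{14}$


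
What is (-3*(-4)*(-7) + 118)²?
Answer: 1156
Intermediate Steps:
(-3*(-4)*(-7) + 118)² = (12*(-7) + 118)² = (-84 + 118)² = 34² = 1156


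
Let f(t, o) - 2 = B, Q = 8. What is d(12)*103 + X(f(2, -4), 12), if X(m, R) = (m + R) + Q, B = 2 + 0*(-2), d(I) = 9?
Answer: 951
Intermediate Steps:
B = 2 (B = 2 + 0 = 2)
f(t, o) = 4 (f(t, o) = 2 + 2 = 4)
X(m, R) = 8 + R + m (X(m, R) = (m + R) + 8 = (R + m) + 8 = 8 + R + m)
d(12)*103 + X(f(2, -4), 12) = 9*103 + (8 + 12 + 4) = 927 + 24 = 951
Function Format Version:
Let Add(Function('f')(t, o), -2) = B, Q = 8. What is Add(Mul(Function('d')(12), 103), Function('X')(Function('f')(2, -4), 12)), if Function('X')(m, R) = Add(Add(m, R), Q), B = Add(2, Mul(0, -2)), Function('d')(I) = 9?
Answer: 951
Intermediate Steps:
B = 2 (B = Add(2, 0) = 2)
Function('f')(t, o) = 4 (Function('f')(t, o) = Add(2, 2) = 4)
Function('X')(m, R) = Add(8, R, m) (Function('X')(m, R) = Add(Add(m, R), 8) = Add(Add(R, m), 8) = Add(8, R, m))
Add(Mul(Function('d')(12), 103), Function('X')(Function('f')(2, -4), 12)) = Add(Mul(9, 103), Add(8, 12, 4)) = Add(927, 24) = 951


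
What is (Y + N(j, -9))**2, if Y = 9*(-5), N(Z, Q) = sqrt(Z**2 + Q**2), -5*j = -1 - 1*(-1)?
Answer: 1296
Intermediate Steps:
j = 0 (j = -(-1 - 1*(-1))/5 = -(-1 + 1)/5 = -1/5*0 = 0)
N(Z, Q) = sqrt(Q**2 + Z**2)
Y = -45
(Y + N(j, -9))**2 = (-45 + sqrt((-9)**2 + 0**2))**2 = (-45 + sqrt(81 + 0))**2 = (-45 + sqrt(81))**2 = (-45 + 9)**2 = (-36)**2 = 1296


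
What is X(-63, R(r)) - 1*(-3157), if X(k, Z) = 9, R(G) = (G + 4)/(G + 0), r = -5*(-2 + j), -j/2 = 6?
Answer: 3166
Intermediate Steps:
j = -12 (j = -2*6 = -12)
r = 70 (r = -5*(-2 - 12) = -5*(-14) = 70)
R(G) = (4 + G)/G
X(-63, R(r)) - 1*(-3157) = 9 - 1*(-3157) = 9 + 3157 = 3166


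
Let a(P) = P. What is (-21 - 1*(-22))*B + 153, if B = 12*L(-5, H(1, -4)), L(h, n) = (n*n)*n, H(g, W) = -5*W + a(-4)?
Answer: 49305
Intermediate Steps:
H(g, W) = -4 - 5*W (H(g, W) = -5*W - 4 = -4 - 5*W)
L(h, n) = n³ (L(h, n) = n²*n = n³)
B = 49152 (B = 12*(-4 - 5*(-4))³ = 12*(-4 + 20)³ = 12*16³ = 12*4096 = 49152)
(-21 - 1*(-22))*B + 153 = (-21 - 1*(-22))*49152 + 153 = (-21 + 22)*49152 + 153 = 1*49152 + 153 = 49152 + 153 = 49305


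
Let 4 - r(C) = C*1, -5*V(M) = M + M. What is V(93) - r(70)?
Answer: 144/5 ≈ 28.800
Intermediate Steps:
V(M) = -2*M/5 (V(M) = -(M + M)/5 = -2*M/5)
r(C) = 4 - C
V(93) - r(70) = -⅖*93 - (4 - 1*70) = -186/5 - (4 - 70) = -186/5 - 1*(-66) = -186/5 + 66 = 144/5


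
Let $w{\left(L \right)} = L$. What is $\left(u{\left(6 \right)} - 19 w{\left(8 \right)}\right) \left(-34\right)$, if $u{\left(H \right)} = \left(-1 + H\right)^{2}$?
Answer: $4318$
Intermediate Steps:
$\left(u{\left(6 \right)} - 19 w{\left(8 \right)}\right) \left(-34\right) = \left(\left(-1 + 6\right)^{2} - 152\right) \left(-34\right) = \left(5^{2} - 152\right) \left(-34\right) = \left(25 - 152\right) \left(-34\right) = \left(-127\right) \left(-34\right) = 4318$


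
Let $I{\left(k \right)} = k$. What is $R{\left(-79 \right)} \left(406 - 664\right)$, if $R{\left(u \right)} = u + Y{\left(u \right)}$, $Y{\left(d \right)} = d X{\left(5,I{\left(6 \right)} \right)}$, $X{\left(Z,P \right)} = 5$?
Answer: $122292$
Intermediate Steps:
$Y{\left(d \right)} = 5 d$ ($Y{\left(d \right)} = d 5 = 5 d$)
$R{\left(u \right)} = 6 u$ ($R{\left(u \right)} = u + 5 u = 6 u$)
$R{\left(-79 \right)} \left(406 - 664\right) = 6 \left(-79\right) \left(406 - 664\right) = - 474 \left(406 - 664\right) = \left(-474\right) \left(-258\right) = 122292$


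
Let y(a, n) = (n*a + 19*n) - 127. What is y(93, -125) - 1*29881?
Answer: -44008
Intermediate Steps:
y(a, n) = -127 + 19*n + a*n (y(a, n) = (a*n + 19*n) - 127 = (19*n + a*n) - 127 = -127 + 19*n + a*n)
y(93, -125) - 1*29881 = (-127 + 19*(-125) + 93*(-125)) - 1*29881 = (-127 - 2375 - 11625) - 29881 = -14127 - 29881 = -44008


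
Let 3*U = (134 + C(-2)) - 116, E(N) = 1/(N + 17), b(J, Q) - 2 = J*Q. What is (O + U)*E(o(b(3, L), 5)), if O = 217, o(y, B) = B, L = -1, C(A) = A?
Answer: 667/66 ≈ 10.106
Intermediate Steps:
b(J, Q) = 2 + J*Q
E(N) = 1/(17 + N)
U = 16/3 (U = ((134 - 2) - 116)/3 = (132 - 116)/3 = (1/3)*16 = 16/3 ≈ 5.3333)
(O + U)*E(o(b(3, L), 5)) = (217 + 16/3)/(17 + 5) = (667/3)/22 = (667/3)*(1/22) = 667/66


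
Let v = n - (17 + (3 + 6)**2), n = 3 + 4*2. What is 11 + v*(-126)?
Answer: 10973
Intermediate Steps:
n = 11 (n = 3 + 8 = 11)
v = -87 (v = 11 - (17 + (3 + 6)**2) = 11 - (17 + 9**2) = 11 - (17 + 81) = 11 - 1*98 = 11 - 98 = -87)
11 + v*(-126) = 11 - 87*(-126) = 11 + 10962 = 10973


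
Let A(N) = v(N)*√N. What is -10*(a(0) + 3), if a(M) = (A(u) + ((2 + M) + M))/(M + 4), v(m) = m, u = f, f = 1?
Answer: -75/2 ≈ -37.500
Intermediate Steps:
u = 1
A(N) = N^(3/2) (A(N) = N*√N = N^(3/2))
a(M) = (3 + 2*M)/(4 + M) (a(M) = (1^(3/2) + ((2 + M) + M))/(M + 4) = (1 + (2 + 2*M))/(4 + M) = (3 + 2*M)/(4 + M))
-10*(a(0) + 3) = -10*((3 + 2*0)/(4 + 0) + 3) = -10*((3 + 0)/4 + 3) = -10*((¼)*3 + 3) = -10*(¾ + 3) = -10*15/4 = -75/2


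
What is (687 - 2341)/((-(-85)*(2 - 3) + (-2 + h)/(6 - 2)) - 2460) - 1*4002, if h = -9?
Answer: -40777766/10191 ≈ -4001.4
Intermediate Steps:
(687 - 2341)/((-(-85)*(2 - 3) + (-2 + h)/(6 - 2)) - 2460) - 1*4002 = (687 - 2341)/((-(-85)*(2 - 3) + (-2 - 9)/(6 - 2)) - 2460) - 1*4002 = -1654/((-(-85)*(-1) - 11/4) - 2460) - 4002 = -1654/((-17*5 - 11*¼) - 2460) - 4002 = -1654/((-85 - 11/4) - 2460) - 4002 = -1654/(-351/4 - 2460) - 4002 = -1654/(-10191/4) - 4002 = -1654*(-4/10191) - 4002 = 6616/10191 - 4002 = -40777766/10191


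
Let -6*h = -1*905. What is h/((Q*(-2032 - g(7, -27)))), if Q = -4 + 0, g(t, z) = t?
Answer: 905/48936 ≈ 0.018494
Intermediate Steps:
h = 905/6 (h = -(-1)*905/6 = -⅙*(-905) = 905/6 ≈ 150.83)
Q = -4
h/((Q*(-2032 - g(7, -27)))) = 905/(6*((-4*(-2032 - 1*7)))) = 905/(6*((-4*(-2032 - 7)))) = 905/(6*((-4*(-2039)))) = (905/6)/8156 = (905/6)*(1/8156) = 905/48936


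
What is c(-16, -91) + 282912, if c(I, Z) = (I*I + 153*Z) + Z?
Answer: 269154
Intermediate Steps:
c(I, Z) = I² + 154*Z (c(I, Z) = (I² + 153*Z) + Z = I² + 154*Z)
c(-16, -91) + 282912 = ((-16)² + 154*(-91)) + 282912 = (256 - 14014) + 282912 = -13758 + 282912 = 269154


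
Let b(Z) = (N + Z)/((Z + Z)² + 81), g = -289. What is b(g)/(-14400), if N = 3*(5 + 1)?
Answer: 271/4811976000 ≈ 5.6318e-8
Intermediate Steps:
N = 18 (N = 3*6 = 18)
b(Z) = (18 + Z)/(81 + 4*Z²) (b(Z) = (18 + Z)/((Z + Z)² + 81) = (18 + Z)/((2*Z)² + 81) = (18 + Z)/(4*Z² + 81) = (18 + Z)/(81 + 4*Z²))
b(g)/(-14400) = ((18 - 289)/(81 + 4*(-289)²))/(-14400) = (-271/(81 + 4*83521))*(-1/14400) = (-271/(81 + 334084))*(-1/14400) = (-271/334165)*(-1/14400) = ((1/334165)*(-271))*(-1/14400) = -271/334165*(-1/14400) = 271/4811976000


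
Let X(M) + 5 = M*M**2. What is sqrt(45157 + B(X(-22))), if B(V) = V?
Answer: 2*sqrt(8626) ≈ 185.75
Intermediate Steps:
X(M) = -5 + M**3 (X(M) = -5 + M*M**2 = -5 + M**3)
sqrt(45157 + B(X(-22))) = sqrt(45157 + (-5 + (-22)**3)) = sqrt(45157 + (-5 - 10648)) = sqrt(45157 - 10653) = sqrt(34504) = 2*sqrt(8626)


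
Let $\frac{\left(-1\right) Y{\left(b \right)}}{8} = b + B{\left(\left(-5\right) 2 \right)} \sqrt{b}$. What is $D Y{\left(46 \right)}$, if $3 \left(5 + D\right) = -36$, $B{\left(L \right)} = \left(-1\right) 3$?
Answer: $6256 - 408 \sqrt{46} \approx 3488.8$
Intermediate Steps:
$B{\left(L \right)} = -3$
$D = -17$ ($D = -5 + \frac{1}{3} \left(-36\right) = -5 - 12 = -17$)
$Y{\left(b \right)} = - 8 b + 24 \sqrt{b}$ ($Y{\left(b \right)} = - 8 \left(b - 3 \sqrt{b}\right) = - 8 b + 24 \sqrt{b}$)
$D Y{\left(46 \right)} = - 17 \left(\left(-8\right) 46 + 24 \sqrt{46}\right) = - 17 \left(-368 + 24 \sqrt{46}\right) = 6256 - 408 \sqrt{46}$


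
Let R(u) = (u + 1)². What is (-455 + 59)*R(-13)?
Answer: -57024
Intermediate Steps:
R(u) = (1 + u)²
(-455 + 59)*R(-13) = (-455 + 59)*(1 - 13)² = -396*(-12)² = -396*144 = -57024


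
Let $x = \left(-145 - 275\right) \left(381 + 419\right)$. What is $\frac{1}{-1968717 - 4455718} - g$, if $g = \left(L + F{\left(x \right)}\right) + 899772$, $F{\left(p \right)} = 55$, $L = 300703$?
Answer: $- \frac{7712726950551}{6424435} \approx -1.2005 \cdot 10^{6}$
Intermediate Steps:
$x = -336000$ ($x = \left(-420\right) 800 = -336000$)
$g = 1200530$ ($g = \left(300703 + 55\right) + 899772 = 300758 + 899772 = 1200530$)
$\frac{1}{-1968717 - 4455718} - g = \frac{1}{-1968717 - 4455718} - 1200530 = \frac{1}{-6424435} - 1200530 = - \frac{1}{6424435} - 1200530 = - \frac{7712726950551}{6424435}$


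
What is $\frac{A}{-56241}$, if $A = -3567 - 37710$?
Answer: $\frac{13759}{18747} \approx 0.73393$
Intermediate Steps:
$A = -41277$
$\frac{A}{-56241} = - \frac{41277}{-56241} = \left(-41277\right) \left(- \frac{1}{56241}\right) = \frac{13759}{18747}$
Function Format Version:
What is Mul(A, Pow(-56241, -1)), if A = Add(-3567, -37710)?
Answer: Rational(13759, 18747) ≈ 0.73393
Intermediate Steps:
A = -41277
Mul(A, Pow(-56241, -1)) = Mul(-41277, Pow(-56241, -1)) = Mul(-41277, Rational(-1, 56241)) = Rational(13759, 18747)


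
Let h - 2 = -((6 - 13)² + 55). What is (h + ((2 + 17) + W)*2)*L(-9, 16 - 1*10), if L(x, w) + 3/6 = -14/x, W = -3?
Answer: -665/9 ≈ -73.889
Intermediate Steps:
L(x, w) = -½ - 14/x
h = -102 (h = 2 - ((6 - 13)² + 55) = 2 - ((-7)² + 55) = 2 - (49 + 55) = 2 - 1*104 = 2 - 104 = -102)
(h + ((2 + 17) + W)*2)*L(-9, 16 - 1*10) = (-102 + ((2 + 17) - 3)*2)*((½)*(-28 - 1*(-9))/(-9)) = (-102 + (19 - 3)*2)*((½)*(-⅑)*(-28 + 9)) = (-102 + 16*2)*((½)*(-⅑)*(-19)) = (-102 + 32)*(19/18) = -70*19/18 = -665/9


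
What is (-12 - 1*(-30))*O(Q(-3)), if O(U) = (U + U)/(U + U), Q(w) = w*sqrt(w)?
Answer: 18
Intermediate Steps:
Q(w) = w**(3/2)
O(U) = 1 (O(U) = (2*U)/((2*U)) = (2*U)*(1/(2*U)) = 1)
(-12 - 1*(-30))*O(Q(-3)) = (-12 - 1*(-30))*1 = (-12 + 30)*1 = 18*1 = 18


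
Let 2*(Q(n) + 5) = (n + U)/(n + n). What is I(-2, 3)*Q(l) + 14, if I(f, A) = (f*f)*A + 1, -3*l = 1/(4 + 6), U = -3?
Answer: 979/4 ≈ 244.75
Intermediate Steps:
l = -1/30 (l = -1/(3*(4 + 6)) = -⅓/10 = -⅓*⅒ = -1/30 ≈ -0.033333)
I(f, A) = 1 + A*f² (I(f, A) = f²*A + 1 = A*f² + 1 = 1 + A*f²)
Q(n) = -5 + (-3 + n)/(4*n) (Q(n) = -5 + ((n - 3)/(n + n))/2 = -5 + ((-3 + n)/((2*n)))/2 = -5 + ((-3 + n)*(1/(2*n)))/2 = -5 + ((-3 + n)/(2*n))/2 = -5 + (-3 + n)/(4*n))
I(-2, 3)*Q(l) + 14 = (1 + 3*(-2)²)*((-3 - 19*(-1/30))/(4*(-1/30))) + 14 = (1 + 3*4)*((¼)*(-30)*(-3 + 19/30)) + 14 = (1 + 12)*((¼)*(-30)*(-71/30)) + 14 = 13*(71/4) + 14 = 923/4 + 14 = 979/4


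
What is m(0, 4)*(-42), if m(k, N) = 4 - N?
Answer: 0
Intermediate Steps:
m(0, 4)*(-42) = (4 - 1*4)*(-42) = (4 - 4)*(-42) = 0*(-42) = 0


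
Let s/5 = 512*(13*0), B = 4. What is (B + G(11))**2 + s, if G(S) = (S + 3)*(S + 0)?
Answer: 24964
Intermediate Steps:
G(S) = S*(3 + S) (G(S) = (3 + S)*S = S*(3 + S))
s = 0 (s = 5*(512*(13*0)) = 5*(512*0) = 5*0 = 0)
(B + G(11))**2 + s = (4 + 11*(3 + 11))**2 + 0 = (4 + 11*14)**2 + 0 = (4 + 154)**2 + 0 = 158**2 + 0 = 24964 + 0 = 24964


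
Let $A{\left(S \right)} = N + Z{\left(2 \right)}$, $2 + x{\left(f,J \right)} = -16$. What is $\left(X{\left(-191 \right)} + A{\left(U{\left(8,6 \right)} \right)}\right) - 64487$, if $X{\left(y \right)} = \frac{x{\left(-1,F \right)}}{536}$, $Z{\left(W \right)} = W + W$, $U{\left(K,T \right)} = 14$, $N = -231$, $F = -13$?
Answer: $- \frac{17343361}{268} \approx -64714.0$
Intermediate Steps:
$Z{\left(W \right)} = 2 W$
$x{\left(f,J \right)} = -18$ ($x{\left(f,J \right)} = -2 - 16 = -18$)
$X{\left(y \right)} = - \frac{9}{268}$ ($X{\left(y \right)} = - \frac{18}{536} = \left(-18\right) \frac{1}{536} = - \frac{9}{268}$)
$A{\left(S \right)} = -227$ ($A{\left(S \right)} = -231 + 2 \cdot 2 = -231 + 4 = -227$)
$\left(X{\left(-191 \right)} + A{\left(U{\left(8,6 \right)} \right)}\right) - 64487 = \left(- \frac{9}{268} - 227\right) - 64487 = - \frac{60845}{268} - 64487 = - \frac{17343361}{268}$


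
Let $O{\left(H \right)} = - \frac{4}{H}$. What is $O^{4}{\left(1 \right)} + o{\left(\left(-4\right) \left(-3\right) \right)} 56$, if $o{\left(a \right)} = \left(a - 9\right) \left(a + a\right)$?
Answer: $4288$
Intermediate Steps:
$o{\left(a \right)} = 2 a \left(-9 + a\right)$ ($o{\left(a \right)} = \left(-9 + a\right) 2 a = 2 a \left(-9 + a\right)$)
$O^{4}{\left(1 \right)} + o{\left(\left(-4\right) \left(-3\right) \right)} 56 = \left(- \frac{4}{1}\right)^{4} + 2 \left(\left(-4\right) \left(-3\right)\right) \left(-9 - -12\right) 56 = \left(\left(-4\right) 1\right)^{4} + 2 \cdot 12 \left(-9 + 12\right) 56 = \left(-4\right)^{4} + 2 \cdot 12 \cdot 3 \cdot 56 = 256 + 72 \cdot 56 = 256 + 4032 = 4288$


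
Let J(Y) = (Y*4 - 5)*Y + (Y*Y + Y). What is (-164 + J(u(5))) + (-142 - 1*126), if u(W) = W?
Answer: -327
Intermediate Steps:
J(Y) = Y + Y**2 + Y*(-5 + 4*Y) (J(Y) = (4*Y - 5)*Y + (Y**2 + Y) = (-5 + 4*Y)*Y + (Y + Y**2) = Y*(-5 + 4*Y) + (Y + Y**2) = Y + Y**2 + Y*(-5 + 4*Y))
(-164 + J(u(5))) + (-142 - 1*126) = (-164 + 5*(-4 + 5*5)) + (-142 - 1*126) = (-164 + 5*(-4 + 25)) + (-142 - 126) = (-164 + 5*21) - 268 = (-164 + 105) - 268 = -59 - 268 = -327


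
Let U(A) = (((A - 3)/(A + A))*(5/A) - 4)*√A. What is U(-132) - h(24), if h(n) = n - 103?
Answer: 79 - 15563*I*√33/1936 ≈ 79.0 - 46.179*I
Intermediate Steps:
h(n) = -103 + n
U(A) = √A*(-4 + 5*(-3 + A)/(2*A²)) (U(A) = (((-3 + A)/((2*A)))*(5/A) - 4)*√A = (((-3 + A)*(1/(2*A)))*(5/A) - 4)*√A = (((-3 + A)/(2*A))*(5/A) - 4)*√A = (5*(-3 + A)/(2*A²) - 4)*√A = (-4 + 5*(-3 + A)/(2*A²))*√A = √A*(-4 + 5*(-3 + A)/(2*A²)))
U(-132) - h(24) = (-15 - 8*(-132)² + 5*(-132))/(2*(-132)^(3/2)) - (-103 + 24) = (I*√33/8712)*(-15 - 8*17424 - 660)/2 - 1*(-79) = (I*√33/8712)*(-15 - 139392 - 660)/2 + 79 = (½)*(I*√33/8712)*(-140067) + 79 = -15563*I*√33/1936 + 79 = 79 - 15563*I*√33/1936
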